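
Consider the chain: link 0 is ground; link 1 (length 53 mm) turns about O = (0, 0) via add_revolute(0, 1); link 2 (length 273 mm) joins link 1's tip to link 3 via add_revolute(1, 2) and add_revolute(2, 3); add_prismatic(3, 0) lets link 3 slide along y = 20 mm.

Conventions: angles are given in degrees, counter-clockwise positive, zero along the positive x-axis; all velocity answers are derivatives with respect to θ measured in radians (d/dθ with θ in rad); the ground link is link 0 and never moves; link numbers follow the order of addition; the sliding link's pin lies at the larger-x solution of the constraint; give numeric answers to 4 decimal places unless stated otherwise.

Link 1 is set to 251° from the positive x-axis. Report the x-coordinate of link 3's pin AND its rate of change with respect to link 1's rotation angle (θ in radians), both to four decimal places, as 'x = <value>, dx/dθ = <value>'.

geometry: r = 53 mm, L = 273 mm, e = 20 mm
crank pin P = (r cos θ, r sin θ) = (-17.255112, -50.112485)
h = r sin θ − e = -50.112485 − 20 = -70.112485
x = r cos θ + √(L² − h²) = -17.255112 + 263.843210 = 246.588098
dx/dθ = −r sin θ − h·r cos θ/√(L² − h²) (θ in radians; h = -70.112485) = 45.527190

x = 246.5881, dx/dθ = 45.5272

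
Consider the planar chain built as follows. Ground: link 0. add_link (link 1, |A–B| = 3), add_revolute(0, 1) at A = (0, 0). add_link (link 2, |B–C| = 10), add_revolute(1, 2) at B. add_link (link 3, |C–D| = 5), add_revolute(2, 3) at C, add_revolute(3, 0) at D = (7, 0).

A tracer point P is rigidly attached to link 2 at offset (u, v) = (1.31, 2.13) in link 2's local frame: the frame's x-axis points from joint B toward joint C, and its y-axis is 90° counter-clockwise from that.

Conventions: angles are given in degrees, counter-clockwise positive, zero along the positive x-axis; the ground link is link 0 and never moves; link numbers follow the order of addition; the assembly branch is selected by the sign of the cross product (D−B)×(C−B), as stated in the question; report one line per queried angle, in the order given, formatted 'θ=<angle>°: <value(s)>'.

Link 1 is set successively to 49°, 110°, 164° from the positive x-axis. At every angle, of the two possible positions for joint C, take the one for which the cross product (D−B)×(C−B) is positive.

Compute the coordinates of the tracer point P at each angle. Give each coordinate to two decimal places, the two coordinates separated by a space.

A=(0,0), D=(7.00,0)
θ=49°: B = A + 3.00·(cos49°, sin49°) = (1.9682, 2.2641)
θ=49°: |BD| = 5.5177
θ=49°: circle(B,10.00) ∩ circle(D,5.00): a=9.5551, h=2.9495
θ=49°:   candidates: C₊=(11.8921,1.0331) cross=16.275; C₋=(9.4715,-4.3464) cross=-16.275
θ=49°:   branch + wants cross > 0 → take C=(11.8921,1.0331) (cross=16.275)
θ=49°: ex = (C−B)/|BC| = (0.9924,-0.1231); ey = (0.1231,0.9924)
θ=49°: P = B + 1.31·ex + 2.13·ey = (3.5304,4.2167)
θ=110°: B = A + 3.00·(cos110°, sin110°) = (-1.0261, 2.8191)
θ=110°: |BD| = 8.5068
θ=110°: circle(B,10.00) ∩ circle(D,5.00): a=8.6616, h=4.9976
θ=110°:   candidates: C₊=(8.8023,4.6639) cross=42.513; C₋=(5.4900,-4.7665) cross=-42.513
θ=110°:   branch + wants cross > 0 → take C=(8.8023,4.6639) (cross=42.513)
θ=110°: ex = (C−B)/|BC| = (0.9828,0.1845); ey = (-0.1845,0.9828)
θ=110°: P = B + 1.31·ex + 2.13·ey = (-0.1315,5.1542)
θ=164°: B = A + 3.00·(cos164°, sin164°) = (-2.8838, 0.8269)
θ=164°: |BD| = 9.9183
θ=164°: circle(B,10.00) ∩ circle(D,5.00): a=8.7400, h=4.8592
θ=164°:   candidates: C₊=(6.2309,4.9405) cross=48.195; C₋=(5.4207,-4.7440) cross=-48.195
θ=164°:   branch + wants cross > 0 → take C=(6.2309,4.9405) (cross=48.195)
θ=164°: ex = (C−B)/|BC| = (0.9115,0.4114); ey = (-0.4114,0.9115)
θ=164°: P = B + 1.31·ex + 2.13·ey = (-2.5659,3.3072)

θ=49°: 3.53 4.22
θ=110°: -0.13 5.15
θ=164°: -2.57 3.31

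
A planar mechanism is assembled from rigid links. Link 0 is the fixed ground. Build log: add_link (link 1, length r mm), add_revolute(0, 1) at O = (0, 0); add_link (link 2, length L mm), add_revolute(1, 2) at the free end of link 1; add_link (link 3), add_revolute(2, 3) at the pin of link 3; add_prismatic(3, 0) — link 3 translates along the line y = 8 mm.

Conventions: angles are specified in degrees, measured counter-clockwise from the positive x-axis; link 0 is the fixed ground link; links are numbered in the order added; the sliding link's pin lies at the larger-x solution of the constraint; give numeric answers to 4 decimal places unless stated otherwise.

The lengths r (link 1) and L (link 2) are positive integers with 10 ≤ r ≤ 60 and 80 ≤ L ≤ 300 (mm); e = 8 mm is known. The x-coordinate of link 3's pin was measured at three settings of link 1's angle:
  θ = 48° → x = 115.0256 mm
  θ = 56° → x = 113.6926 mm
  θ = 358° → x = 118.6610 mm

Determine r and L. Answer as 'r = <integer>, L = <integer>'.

constraint per measurement: (x − r cos θ)² + (r sin θ − e)² = L²
subtracting the θ₁ and θ₂ equations cancels the r² and L² terms:
r = (x₁² − x₂²) / (2[(x₁cos θ₁ + e sin θ₁) − (x₂cos θ₂ + e sin θ₂)]) = 11.9995 → r = 12
L² = (x₁ − r cos θ₁)² + (r sin θ₁ − e)² = 11448.9933 → L = 107.0000 → L = 107
check at θ₃=358°: x = 118.6610 (printed 118.6610) ✓

r = 12, L = 107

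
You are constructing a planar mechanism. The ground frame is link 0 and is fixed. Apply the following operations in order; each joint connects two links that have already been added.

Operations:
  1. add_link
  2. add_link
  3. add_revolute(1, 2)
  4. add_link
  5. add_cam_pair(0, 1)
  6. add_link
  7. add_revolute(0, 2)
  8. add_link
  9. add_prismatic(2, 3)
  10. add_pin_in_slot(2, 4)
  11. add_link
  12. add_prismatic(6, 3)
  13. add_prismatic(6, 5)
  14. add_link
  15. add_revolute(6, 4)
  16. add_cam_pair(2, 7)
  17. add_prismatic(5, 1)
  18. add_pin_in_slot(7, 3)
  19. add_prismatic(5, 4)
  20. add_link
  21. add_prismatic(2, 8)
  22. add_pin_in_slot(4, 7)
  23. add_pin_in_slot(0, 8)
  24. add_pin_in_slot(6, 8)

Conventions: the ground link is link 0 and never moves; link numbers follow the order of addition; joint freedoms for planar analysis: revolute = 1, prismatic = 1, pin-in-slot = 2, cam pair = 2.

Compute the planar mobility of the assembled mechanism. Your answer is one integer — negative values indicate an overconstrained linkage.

L=1 J1=0 J2=0
add link → L=2 J1=0 J2=0
add link → L=3 J1=0 J2=0
R@1,2 dof=1 J1 → L=3 J1=1 J2=0
add link → L=4 J1=1 J2=0
C@0,1 dof=2 J2 → L=4 J1=1 J2=1
add link → L=5 J1=1 J2=1
R@0,2 dof=1 J1 → L=5 J1=2 J2=1
add link → L=6 J1=2 J2=1
P@2,3 dof=1 J1 → L=6 J1=3 J2=1
PS@2,4 dof=2 J2 → L=6 J1=3 J2=2
add link → L=7 J1=3 J2=2
P@6,3 dof=1 J1 → L=7 J1=4 J2=2
P@6,5 dof=1 J1 → L=7 J1=5 J2=2
add link → L=8 J1=5 J2=2
R@6,4 dof=1 J1 → L=8 J1=6 J2=2
C@2,7 dof=2 J2 → L=8 J1=6 J2=3
P@5,1 dof=1 J1 → L=8 J1=7 J2=3
PS@7,3 dof=2 J2 → L=8 J1=7 J2=4
P@5,4 dof=1 J1 → L=8 J1=8 J2=4
add link → L=9 J1=8 J2=4
P@2,8 dof=1 J1 → L=9 J1=9 J2=4
PS@4,7 dof=2 J2 → L=9 J1=9 J2=5
PS@0,8 dof=2 J2 → L=9 J1=9 J2=6
PS@6,8 dof=2 J2 → L=9 J1=9 J2=7
M=3(L−1)−2J1−J2=3·8−2·9−7=-1

M = -1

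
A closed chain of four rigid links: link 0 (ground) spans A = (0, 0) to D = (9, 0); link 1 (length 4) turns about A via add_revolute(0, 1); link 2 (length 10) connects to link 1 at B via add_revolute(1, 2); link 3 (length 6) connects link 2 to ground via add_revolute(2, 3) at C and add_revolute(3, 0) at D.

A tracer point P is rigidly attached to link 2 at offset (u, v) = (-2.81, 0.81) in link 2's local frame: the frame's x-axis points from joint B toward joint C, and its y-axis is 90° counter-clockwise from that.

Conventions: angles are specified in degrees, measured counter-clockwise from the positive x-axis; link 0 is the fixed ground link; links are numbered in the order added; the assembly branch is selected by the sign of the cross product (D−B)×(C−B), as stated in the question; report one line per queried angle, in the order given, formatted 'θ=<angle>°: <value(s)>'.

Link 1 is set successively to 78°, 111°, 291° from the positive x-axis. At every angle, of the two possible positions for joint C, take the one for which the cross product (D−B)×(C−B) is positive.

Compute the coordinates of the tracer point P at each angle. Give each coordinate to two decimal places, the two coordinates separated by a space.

A=(0,0), D=(9.00,0)
θ=78°: B = A + 4.00·(cos78°, sin78°) = (0.8316, 3.9126)
θ=78°: |BD| = 9.0571
θ=78°: circle(B,10.00) ∩ circle(D,6.00): a=8.0617, h=5.9169
θ=78°:   candidates: C₊=(10.6583,5.7663) cross=53.589; C₋=(5.5462,-4.9063) cross=-53.589
θ=78°:   branch + wants cross > 0 → take C=(10.6583,5.7663) (cross=53.589)
θ=78°: ex = (C−B)/|BC| = (0.9827,0.1854); ey = (-0.1854,0.9827)
θ=78°: P = B + -2.81·ex + 0.81·ey = (-2.0798,4.1877)
θ=111°: B = A + 4.00·(cos111°, sin111°) = (-1.4335, 3.7343)
θ=111°: |BD| = 11.0816
θ=111°: circle(B,10.00) ∩ circle(D,6.00): a=8.4285, h=5.3815
θ=111°:   candidates: C₊=(8.3155,5.9608) cross=59.636; C₋=(4.6885,-4.1727) cross=-59.636
θ=111°:   branch + wants cross > 0 → take C=(8.3155,5.9608) (cross=59.636)
θ=111°: ex = (C−B)/|BC| = (0.9749,0.2227); ey = (-0.2227,0.9749)
θ=111°: P = B + -2.81·ex + 0.81·ey = (-4.3533,3.8983)
θ=291°: B = A + 4.00·(cos291°, sin291°) = (1.4335, -3.7343)
θ=291°: |BD| = 8.4379
θ=291°: circle(B,10.00) ∩ circle(D,6.00): a=8.0114, h=5.9848
θ=291°:   candidates: C₊=(5.9689,5.1780) cross=50.499; C₋=(11.2662,-5.5556) cross=-50.499
θ=291°:   branch + wants cross > 0 → take C=(5.9689,5.1780) (cross=50.499)
θ=291°: ex = (C−B)/|BC| = (0.4535,0.8912); ey = (-0.8912,0.4535)
θ=291°: P = B + -2.81·ex + 0.81·ey = (-0.5629,-5.8713)

θ=78°: -2.08 4.19
θ=111°: -4.35 3.90
θ=291°: -0.56 -5.87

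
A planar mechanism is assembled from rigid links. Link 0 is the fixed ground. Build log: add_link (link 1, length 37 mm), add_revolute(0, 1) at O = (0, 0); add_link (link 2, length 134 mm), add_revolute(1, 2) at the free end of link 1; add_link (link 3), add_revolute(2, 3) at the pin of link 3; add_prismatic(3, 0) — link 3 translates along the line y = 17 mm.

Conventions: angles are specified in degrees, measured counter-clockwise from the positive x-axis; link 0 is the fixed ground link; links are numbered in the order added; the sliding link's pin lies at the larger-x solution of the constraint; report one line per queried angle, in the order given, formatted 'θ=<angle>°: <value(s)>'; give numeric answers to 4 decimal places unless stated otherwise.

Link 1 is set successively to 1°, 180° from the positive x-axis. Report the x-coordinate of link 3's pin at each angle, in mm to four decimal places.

geometry: r = 37 mm, L = 134 mm, e = 17 mm
θ=1°: crank pin P = (r cos θ, r sin θ) = (36.994365, 0.645739)
θ=1°: h = r sin θ − e = 0.645739 − 17 = -16.354261
θ=1°: x = r cos θ + √(L² − h²) = 36.994365 + 132.998264 = 169.992628
θ=180°: crank pin P = (r cos θ, r sin θ) = (-37.000000, 0.000000)
θ=180°: h = r sin θ − e = 0.000000 − 17 = -17.000000
θ=180°: x = r cos θ + √(L² − h²) = -37.000000 + 132.917268 = 95.917268

θ=1°: 169.9926
θ=180°: 95.9173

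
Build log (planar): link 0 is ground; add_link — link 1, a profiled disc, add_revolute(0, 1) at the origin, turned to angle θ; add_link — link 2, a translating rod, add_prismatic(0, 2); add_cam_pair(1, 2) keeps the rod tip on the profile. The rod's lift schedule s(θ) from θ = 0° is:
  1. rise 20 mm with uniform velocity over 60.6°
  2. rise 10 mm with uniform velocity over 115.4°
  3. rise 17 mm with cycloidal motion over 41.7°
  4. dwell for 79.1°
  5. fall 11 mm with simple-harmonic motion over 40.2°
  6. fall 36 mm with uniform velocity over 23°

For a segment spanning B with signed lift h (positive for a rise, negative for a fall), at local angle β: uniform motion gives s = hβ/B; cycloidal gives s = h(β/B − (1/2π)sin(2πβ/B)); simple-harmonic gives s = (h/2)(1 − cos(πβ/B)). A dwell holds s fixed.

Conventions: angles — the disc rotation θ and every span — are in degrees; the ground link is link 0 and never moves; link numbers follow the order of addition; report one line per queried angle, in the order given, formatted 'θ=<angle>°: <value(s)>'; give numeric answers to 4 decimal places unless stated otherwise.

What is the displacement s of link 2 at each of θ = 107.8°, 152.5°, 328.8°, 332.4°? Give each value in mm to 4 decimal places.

seg 1 [0°–60.6°] uniform, h=20: full span → s += 20 → s = 20.0000
seg 2 [60.6°–176°] uniform, h=10: θ=107.8° here. β=47.2, B=115.4. 10·47.2/115.4 = 4.0901 → s = 24.0901
seg 2 [60.6°–176°] uniform, h=10: θ=152.5° here. β=91.9, B=115.4. 10·91.9/115.4 = 7.9636 → s = 27.9636
seg 2 [60.6°–176°] uniform, h=10: full span → s += 10 → s = 30.0000
seg 3 [176°–217.7°] cycloidal, h=17: full span → s += 17 → s = 47.0000
seg 4 [217.7°–296.8°] dwell: s stays 47.0000
seg 5 [296.8°–337°] simple-harmonic, h=-11: θ=328.8° here. β=32, B=40.2. -11/2·(1 − cos(π·0.7960)) = -9.9088 → s = 37.0912
seg 5 [296.8°–337°] simple-harmonic, h=-11: θ=332.4° here. β=35.6, B=40.2. -11/2·(1 − cos(π·0.8856)) = -10.6484 → s = 36.3516

θ=107.8°: 24.0901
θ=152.5°: 27.9636
θ=328.8°: 37.0912
θ=332.4°: 36.3516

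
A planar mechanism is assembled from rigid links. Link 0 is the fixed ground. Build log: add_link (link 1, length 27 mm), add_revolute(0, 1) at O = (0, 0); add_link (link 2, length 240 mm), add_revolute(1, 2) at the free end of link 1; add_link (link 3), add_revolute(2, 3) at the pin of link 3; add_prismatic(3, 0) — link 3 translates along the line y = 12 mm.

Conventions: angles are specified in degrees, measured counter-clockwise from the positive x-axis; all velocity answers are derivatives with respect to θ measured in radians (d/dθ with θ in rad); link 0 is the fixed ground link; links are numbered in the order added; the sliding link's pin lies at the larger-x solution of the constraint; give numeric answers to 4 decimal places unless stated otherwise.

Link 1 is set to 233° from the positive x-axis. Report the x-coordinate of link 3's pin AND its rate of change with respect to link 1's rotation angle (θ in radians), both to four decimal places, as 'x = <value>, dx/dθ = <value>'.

geometry: r = 27 mm, L = 240 mm, e = 12 mm
crank pin P = (r cos θ, r sin θ) = (-16.249006, -21.563159)
h = r sin θ − e = -21.563159 − 12 = -33.563159
x = r cos θ + √(L² − h²) = -16.249006 + 237.641567 = 221.392561
dx/dθ = −r sin θ − h·r cos θ/√(L² − h²) (θ in radians; h = -33.563159) = 19.268241

x = 221.3926, dx/dθ = 19.2682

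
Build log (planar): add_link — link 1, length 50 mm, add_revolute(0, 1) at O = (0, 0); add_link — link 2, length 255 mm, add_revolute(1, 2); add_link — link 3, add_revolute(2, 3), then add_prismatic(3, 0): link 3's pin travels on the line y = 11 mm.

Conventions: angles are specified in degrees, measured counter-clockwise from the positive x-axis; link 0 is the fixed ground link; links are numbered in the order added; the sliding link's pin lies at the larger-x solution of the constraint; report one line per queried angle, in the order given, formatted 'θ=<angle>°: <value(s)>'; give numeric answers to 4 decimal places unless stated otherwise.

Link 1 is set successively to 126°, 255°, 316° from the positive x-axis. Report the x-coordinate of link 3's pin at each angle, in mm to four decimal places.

geometry: r = 50 mm, L = 255 mm, e = 11 mm
θ=126°: crank pin P = (r cos θ, r sin θ) = (-29.389263, 40.450850)
θ=126°: h = r sin θ − e = 40.450850 − 11 = 29.450850
θ=126°: x = r cos θ + √(L² − h²) = -29.389263 + 253.293599 = 223.904337
θ=255°: crank pin P = (r cos θ, r sin θ) = (-12.940952, -48.296291)
θ=255°: h = r sin θ − e = -48.296291 − 11 = -59.296291
θ=255°: x = r cos θ + √(L² − h²) = -12.940952 + 248.009979 = 235.069027
θ=316°: crank pin P = (r cos θ, r sin θ) = (35.966990, -34.732919)
θ=316°: h = r sin θ − e = -34.732919 − 11 = -45.732919
θ=316°: x = r cos θ + √(L² − h²) = 35.966990 + 250.865502 = 286.832492

θ=126°: 223.9043
θ=255°: 235.0690
θ=316°: 286.8325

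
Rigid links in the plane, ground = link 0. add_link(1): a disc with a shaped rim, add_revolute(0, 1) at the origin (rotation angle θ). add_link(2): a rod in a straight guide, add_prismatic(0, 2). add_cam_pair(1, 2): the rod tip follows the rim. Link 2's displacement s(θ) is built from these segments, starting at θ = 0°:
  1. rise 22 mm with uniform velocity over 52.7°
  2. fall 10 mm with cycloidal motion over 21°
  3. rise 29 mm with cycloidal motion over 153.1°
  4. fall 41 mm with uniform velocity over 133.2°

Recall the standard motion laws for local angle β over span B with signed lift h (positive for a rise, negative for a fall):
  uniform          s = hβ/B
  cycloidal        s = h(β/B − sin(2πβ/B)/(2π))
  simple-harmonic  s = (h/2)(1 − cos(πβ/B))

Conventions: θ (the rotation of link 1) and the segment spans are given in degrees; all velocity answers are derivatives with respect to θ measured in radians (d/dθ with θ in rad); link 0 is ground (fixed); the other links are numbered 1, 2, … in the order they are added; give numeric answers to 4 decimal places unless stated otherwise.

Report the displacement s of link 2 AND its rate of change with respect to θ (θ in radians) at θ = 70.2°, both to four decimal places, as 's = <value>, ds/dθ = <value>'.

segment 1 (0° to 52.7°, uniform, h = 22) is passed completely: s = 0.0000 + (22) = 22.0000
θ = 70.2° falls in segment 2 (52.7° to 73.7°, cycloidal, h = -10): β = 70.2 − 52.7 = 17.5°, B = 21°; Δs = -10·(0.8333 − sin(2π·0.8333)/(2π)) = -9.7117; s = 22.0000 − 9.7117 = 12.2883
velocity in seg [52.7°–73.7°] (cycloidal), θ in radians: β = 17.5° = 0.3054 rad, B = 21° = 0.3665 rad; ds/dθ = (h/B)(1 − cos(2πβ/B)) = ((-10)/0.3665)(1 − cos(2π·0.8333)) = -13.641852 mm/rad

s = 12.2883, ds/dθ = -13.6419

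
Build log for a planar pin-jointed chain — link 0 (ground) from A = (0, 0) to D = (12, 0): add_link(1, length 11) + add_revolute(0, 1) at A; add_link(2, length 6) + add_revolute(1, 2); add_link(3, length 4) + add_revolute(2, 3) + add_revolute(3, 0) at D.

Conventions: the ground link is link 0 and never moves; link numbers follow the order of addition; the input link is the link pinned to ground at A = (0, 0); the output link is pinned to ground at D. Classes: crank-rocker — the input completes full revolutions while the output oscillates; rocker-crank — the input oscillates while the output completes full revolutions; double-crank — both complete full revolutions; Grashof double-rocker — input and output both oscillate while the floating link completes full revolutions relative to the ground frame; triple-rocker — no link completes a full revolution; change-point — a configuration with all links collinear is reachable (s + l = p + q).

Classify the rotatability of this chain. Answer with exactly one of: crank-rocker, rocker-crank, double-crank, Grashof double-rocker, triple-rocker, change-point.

lengths: ground=12, input=11, coupler=6, output=4
sorted: s=4 (shortest), l=12 (longest), p+q=17
s + l = 16 vs p + q = 17
s + l < p + q (Grashof) with shortest = output link → rocker-crank

rocker-crank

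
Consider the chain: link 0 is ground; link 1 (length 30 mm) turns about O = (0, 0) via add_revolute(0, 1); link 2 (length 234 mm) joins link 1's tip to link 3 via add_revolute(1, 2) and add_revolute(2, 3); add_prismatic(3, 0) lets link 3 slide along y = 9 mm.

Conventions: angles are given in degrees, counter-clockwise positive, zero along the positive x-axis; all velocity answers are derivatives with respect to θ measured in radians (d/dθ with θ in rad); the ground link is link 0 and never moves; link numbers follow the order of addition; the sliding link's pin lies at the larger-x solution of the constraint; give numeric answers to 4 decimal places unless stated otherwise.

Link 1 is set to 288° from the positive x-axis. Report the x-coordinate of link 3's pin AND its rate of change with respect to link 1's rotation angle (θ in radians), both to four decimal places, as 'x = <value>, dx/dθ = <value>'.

geometry: r = 30 mm, L = 234 mm, e = 9 mm
crank pin P = (r cos θ, r sin θ) = (9.270510, -28.531695)
h = r sin θ − e = -28.531695 − 9 = -37.531695
x = r cos θ + √(L² − h²) = 9.270510 + 230.970500 = 240.241010
dx/dθ = −r sin θ − h·r cos θ/√(L² − h²) (θ in radians; h = -37.531695) = 30.038113

x = 240.2410, dx/dθ = 30.0381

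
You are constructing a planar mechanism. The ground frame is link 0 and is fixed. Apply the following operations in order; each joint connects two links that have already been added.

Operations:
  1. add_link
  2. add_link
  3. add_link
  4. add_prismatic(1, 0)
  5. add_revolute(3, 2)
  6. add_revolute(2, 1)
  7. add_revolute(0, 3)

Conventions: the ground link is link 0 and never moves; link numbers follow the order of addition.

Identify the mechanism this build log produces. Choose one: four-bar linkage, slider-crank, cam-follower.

links: 4 (incl. ground); joints: 3 revolute, 1 prismatic, 0 higher (cam) pair, forming one closed loop
4 links, 3 revolutes + 1 prismatic in one loop → slider-crank

slider-crank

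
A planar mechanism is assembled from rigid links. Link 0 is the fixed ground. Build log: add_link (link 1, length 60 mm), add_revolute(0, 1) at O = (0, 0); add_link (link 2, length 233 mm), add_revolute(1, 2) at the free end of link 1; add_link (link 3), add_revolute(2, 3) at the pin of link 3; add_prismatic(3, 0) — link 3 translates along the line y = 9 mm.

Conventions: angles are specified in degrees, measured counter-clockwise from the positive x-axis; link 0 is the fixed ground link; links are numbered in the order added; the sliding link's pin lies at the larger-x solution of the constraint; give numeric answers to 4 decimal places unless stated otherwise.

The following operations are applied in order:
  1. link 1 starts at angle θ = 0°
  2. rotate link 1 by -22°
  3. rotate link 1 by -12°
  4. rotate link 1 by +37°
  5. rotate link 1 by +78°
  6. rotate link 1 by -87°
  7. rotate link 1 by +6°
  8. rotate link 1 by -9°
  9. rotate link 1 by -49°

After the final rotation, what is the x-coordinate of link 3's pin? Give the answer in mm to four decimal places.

geometry: r = 60 mm, L = 233 mm, e = 9 mm; θ starts at 0°
rotate link 1 by -22°: θ ← 0° -22° = -22°
rotate link 1 by -12°: θ ← -22° -12° = -34°
rotate link 1 by +37°: θ ← -34° +37° = 3°
rotate link 1 by +78°: θ ← 3° +78° = 81°
rotate link 1 by -87°: θ ← 81° -87° = -6°
rotate link 1 by +6°: θ ← -6° +6° = 0°
rotate link 1 by -9°: θ ← 0° -9° = -9°
rotate link 1 by -49°: θ ← -9° -49° = -58°
crank pin P = (r cos θ, r sin θ) = (31.795156, -50.882886)
h = r sin θ − e = -50.882886 − 9 = -59.882886
x = r cos θ + √(L² − h²) = 31.795156 + 225.173355 = 256.968511

256.9685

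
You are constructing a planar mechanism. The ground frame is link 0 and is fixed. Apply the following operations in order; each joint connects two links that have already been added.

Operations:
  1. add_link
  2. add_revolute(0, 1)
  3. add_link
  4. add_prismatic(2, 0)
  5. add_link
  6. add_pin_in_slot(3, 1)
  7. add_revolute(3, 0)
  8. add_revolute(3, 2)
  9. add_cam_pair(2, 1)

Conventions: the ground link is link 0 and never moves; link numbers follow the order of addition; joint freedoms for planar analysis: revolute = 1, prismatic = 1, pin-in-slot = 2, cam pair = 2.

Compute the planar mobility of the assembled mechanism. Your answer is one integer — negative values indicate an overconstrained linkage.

ground; <1,0,0>
#1 <2,0,0>
R:0↔1 J1 <2,1,0>
#2 <3,1,0>
P:2↔0 J1 <3,2,0>
#3 <4,2,0>
PS:3↔1 J2 <4,2,1>
R:3↔0 J1 <4,3,1>
R:3↔2 J1 <4,4,1>
C:2↔1 J2 <4,4,2>
3×3 − 2×4 − 1×2 = -1

M = -1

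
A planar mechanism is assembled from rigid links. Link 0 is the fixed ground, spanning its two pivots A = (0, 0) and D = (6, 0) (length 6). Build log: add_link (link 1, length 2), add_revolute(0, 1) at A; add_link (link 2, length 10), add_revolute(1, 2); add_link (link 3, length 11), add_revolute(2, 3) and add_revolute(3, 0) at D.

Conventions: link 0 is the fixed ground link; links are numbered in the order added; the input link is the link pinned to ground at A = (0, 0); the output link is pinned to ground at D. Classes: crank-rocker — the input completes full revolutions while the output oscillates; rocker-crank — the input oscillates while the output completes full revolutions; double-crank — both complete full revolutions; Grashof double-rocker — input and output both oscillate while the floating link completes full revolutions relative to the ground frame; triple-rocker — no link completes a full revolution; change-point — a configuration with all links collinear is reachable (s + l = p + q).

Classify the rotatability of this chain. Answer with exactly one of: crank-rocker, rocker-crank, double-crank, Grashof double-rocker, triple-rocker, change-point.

lengths: ground=6, input=2, coupler=10, output=11
sorted: s=2 (shortest), l=11 (longest), p+q=16
s + l = 13 vs p + q = 16
s + l < p + q (Grashof) with shortest = input link → crank-rocker

crank-rocker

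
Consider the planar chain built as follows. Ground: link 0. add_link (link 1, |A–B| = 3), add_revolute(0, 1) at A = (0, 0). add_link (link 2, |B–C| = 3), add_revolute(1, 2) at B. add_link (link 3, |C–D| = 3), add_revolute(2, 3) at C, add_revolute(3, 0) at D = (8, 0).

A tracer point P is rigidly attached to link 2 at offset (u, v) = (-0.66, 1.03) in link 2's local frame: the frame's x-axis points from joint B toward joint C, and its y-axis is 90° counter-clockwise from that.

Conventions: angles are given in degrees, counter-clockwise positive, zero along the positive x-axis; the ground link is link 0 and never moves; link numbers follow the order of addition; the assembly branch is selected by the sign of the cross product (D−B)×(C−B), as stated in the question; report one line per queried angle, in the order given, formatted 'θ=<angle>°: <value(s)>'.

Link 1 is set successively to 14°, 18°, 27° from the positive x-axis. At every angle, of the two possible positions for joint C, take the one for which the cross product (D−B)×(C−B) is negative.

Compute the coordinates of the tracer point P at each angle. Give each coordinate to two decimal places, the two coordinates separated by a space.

A=(0,0), D=(8.00,0)
θ=14°: B = A + 3.00·(cos14°, sin14°) = (2.9109, 0.7258)
θ=14°: |BD| = 5.1406
θ=14°: circle(B,3.00) ∩ circle(D,3.00): a=2.5703, h=1.5471
θ=14°:   candidates: C₊=(5.6739,1.8945) cross=7.953; C₋=(5.2370,-1.1687) cross=-7.953
θ=14°:   branch - wants cross < 0 → take C=(5.2370,-1.1687) (cross=-7.953)
θ=14°: ex = (C−B)/|BC| = (0.7754,-0.6315); ey = (0.6315,0.7754)
θ=14°: P = B + -0.66·ex + 1.03·ey = (3.0496,1.9412)
θ=18°: B = A + 3.00·(cos18°, sin18°) = (2.8532, 0.9271)
θ=18°: |BD| = 5.2297
θ=18°: circle(B,3.00) ∩ circle(D,3.00): a=2.6148, h=1.4706
θ=18°:   candidates: C₊=(5.6873,1.9108) cross=7.691; C₋=(5.1659,-0.9838) cross=-7.691
θ=18°:   branch - wants cross < 0 → take C=(5.1659,-0.9838) (cross=-7.691)
θ=18°: ex = (C−B)/|BC| = (0.7709,-0.6369); ey = (0.6369,0.7709)
θ=18°: P = B + -0.66·ex + 1.03·ey = (3.0004,2.1415)
θ=27°: B = A + 3.00·(cos27°, sin27°) = (2.6730, 1.3620)
θ=27°: |BD| = 5.4983
θ=27°: circle(B,3.00) ∩ circle(D,3.00): a=2.7492, h=1.2009
θ=27°:   candidates: C₊=(5.6340,1.8444) cross=6.603; C₋=(5.0390,-0.4825) cross=-6.603
θ=27°:   branch - wants cross < 0 → take C=(5.0390,-0.4825) (cross=-6.603)
θ=27°: ex = (C−B)/|BC| = (0.7887,-0.6148); ey = (0.6148,0.7887)
θ=27°: P = B + -0.66·ex + 1.03·ey = (2.7857,2.5801)

θ=14°: 3.05 1.94
θ=18°: 3.00 2.14
θ=27°: 2.79 2.58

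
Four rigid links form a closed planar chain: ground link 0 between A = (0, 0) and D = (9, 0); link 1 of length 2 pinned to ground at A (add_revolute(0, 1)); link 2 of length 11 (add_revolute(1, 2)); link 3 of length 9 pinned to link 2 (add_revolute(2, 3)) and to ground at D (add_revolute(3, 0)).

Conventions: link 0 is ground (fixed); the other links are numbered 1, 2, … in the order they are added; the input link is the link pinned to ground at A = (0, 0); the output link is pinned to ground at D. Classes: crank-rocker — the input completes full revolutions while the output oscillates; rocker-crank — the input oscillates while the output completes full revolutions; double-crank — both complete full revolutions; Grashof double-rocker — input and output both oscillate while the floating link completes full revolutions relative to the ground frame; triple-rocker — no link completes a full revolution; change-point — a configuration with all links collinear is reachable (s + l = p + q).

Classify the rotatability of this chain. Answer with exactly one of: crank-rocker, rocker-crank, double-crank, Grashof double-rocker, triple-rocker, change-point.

lengths: ground=9, input=2, coupler=11, output=9
sorted: s=2 (shortest), l=11 (longest), p+q=18
s + l = 13 vs p + q = 18
s + l < p + q (Grashof) with shortest = input link → crank-rocker

crank-rocker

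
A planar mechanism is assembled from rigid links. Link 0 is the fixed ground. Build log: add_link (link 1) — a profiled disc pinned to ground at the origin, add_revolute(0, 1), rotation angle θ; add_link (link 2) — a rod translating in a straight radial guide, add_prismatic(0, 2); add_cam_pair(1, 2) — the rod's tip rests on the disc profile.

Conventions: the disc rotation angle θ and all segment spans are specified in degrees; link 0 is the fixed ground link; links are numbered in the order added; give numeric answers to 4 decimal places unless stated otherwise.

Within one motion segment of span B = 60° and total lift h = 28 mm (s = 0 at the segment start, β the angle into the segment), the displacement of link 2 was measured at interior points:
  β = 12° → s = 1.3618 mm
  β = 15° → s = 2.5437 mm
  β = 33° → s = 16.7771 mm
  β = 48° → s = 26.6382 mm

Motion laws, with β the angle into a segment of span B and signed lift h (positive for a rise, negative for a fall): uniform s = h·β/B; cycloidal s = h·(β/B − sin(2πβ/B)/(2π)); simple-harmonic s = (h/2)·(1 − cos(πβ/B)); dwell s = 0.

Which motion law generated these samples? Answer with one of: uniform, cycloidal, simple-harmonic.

candidates at β/B = r: uniform s = h·r (linear in β); cycloidal s = h·(r − sin(2πr)/(2π)); simple-harmonic s = (h/2)(1 − cos(πr))
β=12°: printed 1.3618 | uniform 5.6000, cycloidal 1.3618, simple-harmonic 2.6738
β=15°: printed 2.5437 | uniform 7.0000, cycloidal 2.5437, simple-harmonic 4.1005
β=33°: printed 16.7771 | uniform 15.4000, cycloidal 16.7771, simple-harmonic 16.1901
β=48°: printed 26.6382 | uniform 22.4000, cycloidal 26.6382, simple-harmonic 25.3262
only one law matches every sample → cycloidal

cycloidal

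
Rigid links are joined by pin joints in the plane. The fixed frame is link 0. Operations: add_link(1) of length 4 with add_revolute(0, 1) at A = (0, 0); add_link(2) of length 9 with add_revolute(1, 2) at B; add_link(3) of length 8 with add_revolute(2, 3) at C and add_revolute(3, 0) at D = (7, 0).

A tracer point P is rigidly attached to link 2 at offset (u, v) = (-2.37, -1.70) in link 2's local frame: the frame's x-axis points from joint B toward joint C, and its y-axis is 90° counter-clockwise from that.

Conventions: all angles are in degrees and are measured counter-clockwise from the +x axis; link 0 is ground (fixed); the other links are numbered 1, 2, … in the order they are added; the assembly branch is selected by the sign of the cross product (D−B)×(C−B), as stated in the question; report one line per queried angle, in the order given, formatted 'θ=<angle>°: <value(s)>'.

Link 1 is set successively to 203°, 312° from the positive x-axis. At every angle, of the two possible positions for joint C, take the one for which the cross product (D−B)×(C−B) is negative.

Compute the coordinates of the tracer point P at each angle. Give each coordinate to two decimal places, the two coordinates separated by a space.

A=(0,0), D=(7.00,0)
θ=203°: B = A + 4.00·(cos203°, sin203°) = (-3.6820, -1.5629)
θ=203°: |BD| = 10.7958
θ=203°: circle(B,9.00) ∩ circle(D,8.00): a=6.1852, h=6.5378
θ=203°:   candidates: C₊=(1.4915,5.8015) cross=70.581; C₋=(3.3845,-7.1364) cross=-70.581
θ=203°:   branch - wants cross < 0 → take C=(3.3845,-7.1364) (cross=-70.581)
θ=203°: ex = (C−B)/|BC| = (0.7852,-0.6193); ey = (0.6193,0.7852)
θ=203°: P = B + -2.37·ex + -1.70·ey = (-6.5956,-1.4300)
θ=312°: B = A + 4.00·(cos312°, sin312°) = (2.6765, -2.9726)
θ=312°: |BD| = 5.2468
θ=312°: circle(B,9.00) ∩ circle(D,8.00): a=4.2434, h=7.9368
θ=312°:   candidates: C₊=(1.6766,5.9717) cross=41.643; C₋=(10.6699,-7.1086) cross=-41.643
θ=312°:   branch - wants cross < 0 → take C=(10.6699,-7.1086) (cross=-41.643)
θ=312°: ex = (C−B)/|BC| = (0.8881,-0.4596); ey = (0.4596,0.8881)
θ=312°: P = B + -2.37·ex + -1.70·ey = (-0.2096,-3.3933)

θ=203°: -6.60 -1.43
θ=312°: -0.21 -3.39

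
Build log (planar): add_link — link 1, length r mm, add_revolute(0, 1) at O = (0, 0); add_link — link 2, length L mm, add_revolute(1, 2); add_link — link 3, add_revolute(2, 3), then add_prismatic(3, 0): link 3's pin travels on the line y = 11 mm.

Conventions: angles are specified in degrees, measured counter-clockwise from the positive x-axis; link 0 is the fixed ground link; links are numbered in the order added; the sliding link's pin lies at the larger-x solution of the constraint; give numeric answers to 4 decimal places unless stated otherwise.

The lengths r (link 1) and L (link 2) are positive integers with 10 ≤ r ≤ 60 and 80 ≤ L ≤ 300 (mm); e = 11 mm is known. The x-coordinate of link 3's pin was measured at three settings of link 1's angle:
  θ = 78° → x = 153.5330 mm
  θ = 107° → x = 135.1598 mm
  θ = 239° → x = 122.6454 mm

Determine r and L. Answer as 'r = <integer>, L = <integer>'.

constraint per measurement: (x − r cos θ)² + (r sin θ − e)² = L²
subtracting the θ₁ and θ₂ equations cancels the r² and L² terms:
r = (x₁² − x₂²) / (2[(x₁cos θ₁ + e sin θ₁) − (x₂cos θ₂ + e sin θ₂)]) = 37.0000 → r = 37
L² = (x₁ − r cos θ₁)² + (r sin θ₁ − e)² = 21903.9933 → L = 148.0000 → L = 148
check at θ₃=239°: x = 122.6454 (printed 122.6454) ✓

r = 37, L = 148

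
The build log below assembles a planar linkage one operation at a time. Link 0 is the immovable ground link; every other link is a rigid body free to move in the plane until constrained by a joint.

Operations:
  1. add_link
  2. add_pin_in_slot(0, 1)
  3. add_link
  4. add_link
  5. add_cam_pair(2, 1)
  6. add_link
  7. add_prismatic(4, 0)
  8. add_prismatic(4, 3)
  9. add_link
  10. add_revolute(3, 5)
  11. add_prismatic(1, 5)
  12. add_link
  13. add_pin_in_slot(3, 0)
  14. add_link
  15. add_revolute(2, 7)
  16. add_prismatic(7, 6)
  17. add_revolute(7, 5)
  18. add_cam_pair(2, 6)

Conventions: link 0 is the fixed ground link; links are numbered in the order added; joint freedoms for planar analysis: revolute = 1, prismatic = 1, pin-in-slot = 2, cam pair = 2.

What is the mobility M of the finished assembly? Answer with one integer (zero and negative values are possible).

(L,J1,J2)=(1,0,0); link0 fixed
link1: (2,0,0)
PS 0-1 [J2]: (2,0,1)
link2: (3,0,1)
link3: (4,0,1)
C 2-1 [J2]: (4,0,2)
link4: (5,0,2)
P 4-0 [J1]: (5,1,2)
P 4-3 [J1]: (5,2,2)
link5: (6,2,2)
R 3-5 [J1]: (6,3,2)
P 1-5 [J1]: (6,4,2)
link6: (7,4,2)
PS 3-0 [J2]: (7,4,3)
link7: (8,4,3)
R 2-7 [J1]: (8,5,3)
P 7-6 [J1]: (8,6,3)
R 7-5 [J1]: (8,7,3)
C 2-6 [J2]: (8,7,4)
Grübler: 3·7 − 2·7 − 4 = 3

M = 3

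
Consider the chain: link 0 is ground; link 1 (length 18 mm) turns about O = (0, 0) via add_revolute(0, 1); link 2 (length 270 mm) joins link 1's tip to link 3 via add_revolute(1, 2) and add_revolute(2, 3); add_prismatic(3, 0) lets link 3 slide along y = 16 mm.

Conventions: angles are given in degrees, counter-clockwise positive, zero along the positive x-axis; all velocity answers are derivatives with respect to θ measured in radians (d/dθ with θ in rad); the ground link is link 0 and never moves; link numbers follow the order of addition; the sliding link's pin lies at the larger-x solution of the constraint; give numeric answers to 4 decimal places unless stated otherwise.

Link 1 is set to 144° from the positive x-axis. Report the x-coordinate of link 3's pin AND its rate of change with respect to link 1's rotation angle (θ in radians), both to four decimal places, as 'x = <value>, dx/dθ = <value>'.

geometry: r = 18 mm, L = 270 mm, e = 16 mm
crank pin P = (r cos θ, r sin θ) = (-14.562306, 10.580135)
h = r sin θ − e = 10.580135 − 16 = -5.419865
x = r cos θ + √(L² − h²) = -14.562306 + 269.945596 = 255.383291
dx/dθ = −r sin θ − h·r cos θ/√(L² − h²) (θ in radians; h = -5.419865) = -10.872511

x = 255.3833, dx/dθ = -10.8725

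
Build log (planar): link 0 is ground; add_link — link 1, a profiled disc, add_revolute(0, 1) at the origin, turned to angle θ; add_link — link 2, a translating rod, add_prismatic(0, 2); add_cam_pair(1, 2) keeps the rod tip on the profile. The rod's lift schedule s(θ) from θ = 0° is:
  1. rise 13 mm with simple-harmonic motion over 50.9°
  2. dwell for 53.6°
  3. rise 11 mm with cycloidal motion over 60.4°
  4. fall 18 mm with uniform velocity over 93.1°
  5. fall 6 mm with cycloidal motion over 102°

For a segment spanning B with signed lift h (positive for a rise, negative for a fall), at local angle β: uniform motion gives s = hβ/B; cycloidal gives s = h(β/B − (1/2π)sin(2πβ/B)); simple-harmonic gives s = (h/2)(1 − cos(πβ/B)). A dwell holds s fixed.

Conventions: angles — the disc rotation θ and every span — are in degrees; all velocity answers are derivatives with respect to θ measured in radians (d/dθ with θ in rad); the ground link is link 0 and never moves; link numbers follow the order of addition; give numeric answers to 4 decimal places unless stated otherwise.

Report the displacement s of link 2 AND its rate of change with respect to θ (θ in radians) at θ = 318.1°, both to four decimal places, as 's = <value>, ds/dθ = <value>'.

seg 1 [0°–50.9°] simple-harmonic, h=13: full span → s += 13 → s = 13.0000
seg 2 [50.9°–104.5°] dwell: s stays 13.0000
seg 3 [104.5°–164.9°] cycloidal, h=11: full span → s += 11 → s = 24.0000
seg 4 [164.9°–258°] uniform, h=-18: full span → s += -18 → s = 6.0000
seg 5 [258°–360°] cycloidal, h=-6: θ=318.1° here. β=60.1, B=102. -6·(0.5892 − sin(2π·0.5892)/(2π)) = -4.0430 → s = 1.9570
velocity in seg [258°–360°] (cycloidal), θ in radians: β = 60.1° = 1.0489 rad, B = 102° = 1.7802 rad; ds/dθ = (h/B)(1 − cos(2πβ/B)) = ((-6)/1.7802)(1 − cos(2π·0.5892)) = -6.224877 mm/rad

s = 1.9570, ds/dθ = -6.2249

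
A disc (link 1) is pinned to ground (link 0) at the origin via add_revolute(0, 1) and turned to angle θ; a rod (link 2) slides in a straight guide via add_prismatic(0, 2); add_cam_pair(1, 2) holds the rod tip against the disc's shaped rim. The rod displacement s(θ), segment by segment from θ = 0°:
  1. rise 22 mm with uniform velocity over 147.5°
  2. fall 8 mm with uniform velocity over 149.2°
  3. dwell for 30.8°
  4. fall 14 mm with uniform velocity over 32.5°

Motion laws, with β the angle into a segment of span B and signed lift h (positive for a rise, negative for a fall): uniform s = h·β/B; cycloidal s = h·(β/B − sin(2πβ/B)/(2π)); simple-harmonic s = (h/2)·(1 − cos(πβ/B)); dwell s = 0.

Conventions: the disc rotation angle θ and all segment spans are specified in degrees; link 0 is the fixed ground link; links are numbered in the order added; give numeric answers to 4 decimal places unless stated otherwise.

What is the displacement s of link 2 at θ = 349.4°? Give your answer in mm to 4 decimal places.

segment 1 (0° to 147.5°, uniform, h = 22) is passed completely: s = 0.0000 + (22) = 22.0000
segment 2 (147.5° to 296.7°, uniform, h = -8) is passed completely: s = 22.0000 + (-8) = 14.0000
segment 3 (296.7° to 327.5°, dwell): s unchanged at 14.0000
θ = 349.4° falls in segment 4 (327.5° to 360°, uniform, h = -14): β = 349.4 − 327.5 = 21.9°, B = 32.5°; Δs = -14·21.9/32.5 = -9.4338; s = 14.0000 − 9.4338 = 4.5662

4.5662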